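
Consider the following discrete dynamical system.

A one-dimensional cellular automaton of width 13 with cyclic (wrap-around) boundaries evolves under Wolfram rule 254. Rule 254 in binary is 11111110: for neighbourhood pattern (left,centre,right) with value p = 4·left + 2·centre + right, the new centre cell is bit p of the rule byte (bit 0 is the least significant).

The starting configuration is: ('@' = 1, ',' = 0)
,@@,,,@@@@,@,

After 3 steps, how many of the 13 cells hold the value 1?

13

k=0  ,@@,,,@@@@,@,
k=1  @@@@,@@@@@@@@
k=2  @@@@@@@@@@@@@
k=3  @@@@@@@@@@@@@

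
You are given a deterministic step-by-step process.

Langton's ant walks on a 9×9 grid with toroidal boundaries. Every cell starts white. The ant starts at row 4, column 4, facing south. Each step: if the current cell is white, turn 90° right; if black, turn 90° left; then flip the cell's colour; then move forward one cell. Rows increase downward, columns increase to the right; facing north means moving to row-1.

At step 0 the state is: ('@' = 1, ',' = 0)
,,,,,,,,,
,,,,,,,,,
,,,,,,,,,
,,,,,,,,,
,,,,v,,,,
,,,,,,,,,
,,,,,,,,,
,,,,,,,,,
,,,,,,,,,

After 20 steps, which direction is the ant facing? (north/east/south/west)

north

[0] ,,,,,,,,,
,,,,,,,,,
,,,,,,,,,
,,,,,,,,,
,,,,v,,,,
,,,,,,,,,
,,,,,,,,,
,,,,,,,,,
,,,,,,,,,
[1] ,,,,,,,,,
,,,,,,,,,
,,,,,,,,,
,,,,,,,,,
,,,<@,,,,
,,,,,,,,,
,,,,,,,,,
,,,,,,,,,
,,,,,,,,,
[2] ,,,,,,,,,
,,,,,,,,,
,,,,,,,,,
,,,^,,,,,
,,,@@,,,,
,,,,,,,,,
,,,,,,,,,
,,,,,,,,,
,,,,,,,,,
[3] ,,,,,,,,,
,,,,,,,,,
,,,,,,,,,
,,,@>,,,,
,,,@@,,,,
,,,,,,,,,
,,,,,,,,,
,,,,,,,,,
,,,,,,,,,
[4] ,,,,,,,,,
,,,,,,,,,
,,,,,,,,,
,,,@@,,,,
,,,@v,,,,
,,,,,,,,,
,,,,,,,,,
,,,,,,,,,
,,,,,,,,,
[5] ,,,,,,,,,
,,,,,,,,,
,,,,,,,,,
,,,@@,,,,
,,,@,>,,,
,,,,,,,,,
,,,,,,,,,
,,,,,,,,,
,,,,,,,,,
[6] ,,,,,,,,,
,,,,,,,,,
,,,,,,,,,
,,,@@,,,,
,,,@,@,,,
,,,,,v,,,
,,,,,,,,,
,,,,,,,,,
,,,,,,,,,
[7] ,,,,,,,,,
,,,,,,,,,
,,,,,,,,,
,,,@@,,,,
,,,@,@,,,
,,,,<@,,,
,,,,,,,,,
,,,,,,,,,
,,,,,,,,,
[8] ,,,,,,,,,
,,,,,,,,,
,,,,,,,,,
,,,@@,,,,
,,,@^@,,,
,,,,@@,,,
,,,,,,,,,
,,,,,,,,,
,,,,,,,,,
[9] ,,,,,,,,,
,,,,,,,,,
,,,,,,,,,
,,,@@,,,,
,,,@@>,,,
,,,,@@,,,
,,,,,,,,,
,,,,,,,,,
,,,,,,,,,
[10] ,,,,,,,,,
,,,,,,,,,
,,,,,,,,,
,,,@@^,,,
,,,@@,,,,
,,,,@@,,,
,,,,,,,,,
,,,,,,,,,
,,,,,,,,,
[11] ,,,,,,,,,
,,,,,,,,,
,,,,,,,,,
,,,@@@>,,
,,,@@,,,,
,,,,@@,,,
,,,,,,,,,
,,,,,,,,,
,,,,,,,,,
[12] ,,,,,,,,,
,,,,,,,,,
,,,,,,,,,
,,,@@@@,,
,,,@@,v,,
,,,,@@,,,
,,,,,,,,,
,,,,,,,,,
,,,,,,,,,
[13] ,,,,,,,,,
,,,,,,,,,
,,,,,,,,,
,,,@@@@,,
,,,@@<@,,
,,,,@@,,,
,,,,,,,,,
,,,,,,,,,
,,,,,,,,,
[14] ,,,,,,,,,
,,,,,,,,,
,,,,,,,,,
,,,@@^@,,
,,,@@@@,,
,,,,@@,,,
,,,,,,,,,
,,,,,,,,,
,,,,,,,,,
[15] ,,,,,,,,,
,,,,,,,,,
,,,,,,,,,
,,,@<,@,,
,,,@@@@,,
,,,,@@,,,
,,,,,,,,,
,,,,,,,,,
,,,,,,,,,
[16] ,,,,,,,,,
,,,,,,,,,
,,,,,,,,,
,,,@,,@,,
,,,@v@@,,
,,,,@@,,,
,,,,,,,,,
,,,,,,,,,
,,,,,,,,,
[17] ,,,,,,,,,
,,,,,,,,,
,,,,,,,,,
,,,@,,@,,
,,,@,>@,,
,,,,@@,,,
,,,,,,,,,
,,,,,,,,,
,,,,,,,,,
[18] ,,,,,,,,,
,,,,,,,,,
,,,,,,,,,
,,,@,^@,,
,,,@,,@,,
,,,,@@,,,
,,,,,,,,,
,,,,,,,,,
,,,,,,,,,
[19] ,,,,,,,,,
,,,,,,,,,
,,,,,,,,,
,,,@,@>,,
,,,@,,@,,
,,,,@@,,,
,,,,,,,,,
,,,,,,,,,
,,,,,,,,,
[20] ,,,,,,,,,
,,,,,,,,,
,,,,,,^,,
,,,@,@,,,
,,,@,,@,,
,,,,@@,,,
,,,,,,,,,
,,,,,,,,,
,,,,,,,,,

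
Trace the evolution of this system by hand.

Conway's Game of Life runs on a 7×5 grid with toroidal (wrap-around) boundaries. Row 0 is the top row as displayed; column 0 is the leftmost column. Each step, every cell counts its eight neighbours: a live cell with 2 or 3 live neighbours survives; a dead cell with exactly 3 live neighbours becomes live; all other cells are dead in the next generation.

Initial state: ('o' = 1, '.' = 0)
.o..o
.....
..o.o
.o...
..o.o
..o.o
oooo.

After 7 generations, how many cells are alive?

4

[0] .o..o
.....
..o.o
.o...
..o.o
..o.o
oooo.
[1] .o.oo
o..o.
.....
ooo..
ooo..
....o
.....
[2] o.ooo
o.oo.
o.o.o
o.o..
..ooo
oo...
o..oo
[3] .....
.....
o.o..
o.o..
..ooo
.o...
.....
[4] .....
.....
.....
o.o..
o.ooo
..oo.
.....
[5] .....
.....
.....
o.o..
o....
.oo..
.....
[6] .....
.....
.....
.o...
o.o..
.o...
.....
[7] .....
.....
.....
.o...
o.o..
.o...
.....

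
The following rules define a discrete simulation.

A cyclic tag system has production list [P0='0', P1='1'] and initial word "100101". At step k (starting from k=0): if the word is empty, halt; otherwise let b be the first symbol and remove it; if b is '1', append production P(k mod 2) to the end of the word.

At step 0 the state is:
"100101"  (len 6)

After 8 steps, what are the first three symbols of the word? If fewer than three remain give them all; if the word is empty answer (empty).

k=0  "100101"  (len 6)
k=1  "001010"  (len 6)
k=2  "01010"  (len 5)
k=3  "1010"  (len 4)
k=4  "0101"  (len 4)
k=5  "101"  (len 3)
k=6  "011"  (len 3)
k=7  "11"  (len 2)
k=8  "11"  (len 2)

11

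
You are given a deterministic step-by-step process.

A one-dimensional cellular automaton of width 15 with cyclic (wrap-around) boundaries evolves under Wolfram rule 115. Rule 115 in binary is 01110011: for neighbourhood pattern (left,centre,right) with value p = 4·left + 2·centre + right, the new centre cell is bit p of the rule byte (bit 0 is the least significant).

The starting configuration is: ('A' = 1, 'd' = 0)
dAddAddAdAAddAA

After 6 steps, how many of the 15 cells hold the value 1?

10

t=0: dAddAddAdAAddAA
t=1: AdAAdAAdAdAAAdA
t=2: AAdAAdAAdAddAAd
t=3: dAAdAAdAAdAAdAA
t=4: AdAAdAAdAAdAAdA
t=5: AAdAAdAAdAAdAAd
t=6: dAAdAAdAAdAAdAA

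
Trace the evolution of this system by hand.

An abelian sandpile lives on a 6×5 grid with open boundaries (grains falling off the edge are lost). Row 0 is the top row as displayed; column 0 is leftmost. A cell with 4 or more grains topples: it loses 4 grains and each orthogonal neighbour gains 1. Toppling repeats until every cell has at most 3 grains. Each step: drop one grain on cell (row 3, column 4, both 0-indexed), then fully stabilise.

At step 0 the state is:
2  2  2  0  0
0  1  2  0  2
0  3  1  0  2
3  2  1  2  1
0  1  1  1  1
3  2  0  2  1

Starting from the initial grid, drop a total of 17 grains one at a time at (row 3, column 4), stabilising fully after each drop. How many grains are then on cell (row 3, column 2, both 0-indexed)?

t=0: 2  2  2  0  0
0  1  2  0  2
0  3  1  0  2
3  2  1  2  1
0  1  1  1  1
3  2  0  2  1
t=1: 2  2  2  0  0
0  1  2  0  2
0  3  1  0  2
3  2  1  2  2
0  1  1  1  1
3  2  0  2  1
t=2: 2  2  2  0  0
0  1  2  0  2
0  3  1  0  2
3  2  1  2  3
0  1  1  1  1
3  2  0  2  1
t=3: 2  2  2  0  0
0  1  2  0  2
0  3  1  0  3
3  2  1  3  0
0  1  1  1  2
3  2  0  2  1
t=4: 2  2  2  0  0
0  1  2  0  2
0  3  1  0  3
3  2  1  3  1
0  1  1  1  2
3  2  0  2  1
t=5: 2  2  2  0  0
0  1  2  0  2
0  3  1  0  3
3  2  1  3  2
0  1  1  1  2
3  2  0  2  1
t=6: 2  2  2  0  0
0  1  2  0  2
0  3  1  0  3
3  2  1  3  3
0  1  1  1  2
3  2  0  2  1
t=7: 2  2  2  0  0
0  1  2  0  3
0  3  1  2  0
3  2  2  0  2
0  1  1  2  3
3  2  0  2  1
t=8: 2  2  2  0  0
0  1  2  0  3
0  3  1  2  0
3  2  2  0  3
0  1  1  2  3
3  2  0  2  1
t=9: 2  2  2  0  0
0  1  2  0  3
0  3  1  2  1
3  2  2  1  1
0  1  1  3  0
3  2  0  2  2
t=10: 2  2  2  0  0
0  1  2  0  3
0  3  1  2  1
3  2  2  1  2
0  1  1  3  0
3  2  0  2  2
t=11: 2  2  2  0  0
0  1  2  0  3
0  3  1  2  1
3  2  2  1  3
0  1  1  3  0
3  2  0  2  2
t=12: 2  2  2  0  0
0  1  2  0  3
0  3  1  2  2
3  2  2  2  0
0  1  1  3  1
3  2  0  2  2
t=13: 2  2  2  0  0
0  1  2  0  3
0  3  1  2  2
3  2  2  2  1
0  1  1  3  1
3  2  0  2  2
t=14: 2  2  2  0  0
0  1  2  0  3
0  3  1  2  2
3  2  2  2  2
0  1  1  3  1
3  2  0  2  2
t=15: 2  2  2  0  0
0  1  2  0  3
0  3  1  2  2
3  2  2  2  3
0  1  1  3  1
3  2  0  2  2
t=16: 2  2  2  0  0
0  1  2  0  3
0  3  1  2  3
3  2  2  3  0
0  1  1  3  2
3  2  0  2  2
t=17: 2  2  2  0  0
0  1  2  0  3
0  3  1  2  3
3  2  2  3  1
0  1  1  3  2
3  2  0  2  2

2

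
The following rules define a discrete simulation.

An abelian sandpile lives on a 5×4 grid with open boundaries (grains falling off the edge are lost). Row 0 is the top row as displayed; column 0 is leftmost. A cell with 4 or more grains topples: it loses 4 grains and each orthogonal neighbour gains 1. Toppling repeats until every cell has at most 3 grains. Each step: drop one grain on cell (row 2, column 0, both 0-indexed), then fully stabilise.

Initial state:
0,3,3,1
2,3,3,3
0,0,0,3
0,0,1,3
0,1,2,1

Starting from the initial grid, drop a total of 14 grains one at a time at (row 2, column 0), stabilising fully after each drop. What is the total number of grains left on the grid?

32

k=0  0,3,3,1
2,3,3,3
0,0,0,3
0,0,1,3
0,1,2,1
k=1  0,3,3,1
2,3,3,3
1,0,0,3
0,0,1,3
0,1,2,1
k=2  0,3,3,1
2,3,3,3
2,0,0,3
0,0,1,3
0,1,2,1
k=3  0,3,3,1
2,3,3,3
3,0,0,3
0,0,1,3
0,1,2,1
k=4  0,3,3,1
3,3,3,3
0,1,0,3
1,0,1,3
0,1,2,1
k=5  0,3,3,1
3,3,3,3
1,1,0,3
1,0,1,3
0,1,2,1
k=6  0,3,3,1
3,3,3,3
2,1,0,3
1,0,1,3
0,1,2,1
k=7  0,3,3,1
3,3,3,3
3,1,0,3
1,0,1,3
0,1,2,1
k=8  2,1,1,3
1,2,2,1
1,3,2,1
2,0,2,0
0,1,2,2
k=9  2,1,1,3
1,2,2,1
2,3,2,1
2,0,2,0
0,1,2,2
k=10  2,1,1,3
1,2,2,1
3,3,2,1
2,0,2,0
0,1,2,2
k=11  2,1,1,3
2,3,2,1
1,0,3,1
3,1,2,0
0,1,2,2
k=12  2,1,1,3
2,3,2,1
2,0,3,1
3,1,2,0
0,1,2,2
k=13  2,1,1,3
2,3,2,1
3,0,3,1
3,1,2,0
0,1,2,2
k=14  2,1,1,3
3,3,2,1
1,1,3,1
0,2,2,0
1,1,2,2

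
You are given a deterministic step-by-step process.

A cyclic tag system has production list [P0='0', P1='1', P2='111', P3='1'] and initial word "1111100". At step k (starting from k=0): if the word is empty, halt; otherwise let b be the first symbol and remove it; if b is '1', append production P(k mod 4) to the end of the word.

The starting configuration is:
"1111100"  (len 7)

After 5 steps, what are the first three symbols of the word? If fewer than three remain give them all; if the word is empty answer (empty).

000

[0] "1111100"  (len 7)
[1] "1111000"  (len 7)
[2] "1110001"  (len 7)
[3] "110001111"  (len 9)
[4] "100011111"  (len 9)
[5] "000111110"  (len 9)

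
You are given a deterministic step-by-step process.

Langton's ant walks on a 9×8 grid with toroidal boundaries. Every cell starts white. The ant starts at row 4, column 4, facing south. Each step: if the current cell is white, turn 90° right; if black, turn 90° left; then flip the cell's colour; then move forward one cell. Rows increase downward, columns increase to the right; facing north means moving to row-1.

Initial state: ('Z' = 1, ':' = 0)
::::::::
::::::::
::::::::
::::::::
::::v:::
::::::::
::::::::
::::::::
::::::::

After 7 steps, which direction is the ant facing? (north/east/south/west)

west

[0] ::::::::
::::::::
::::::::
::::::::
::::v:::
::::::::
::::::::
::::::::
::::::::
[1] ::::::::
::::::::
::::::::
::::::::
:::<Z:::
::::::::
::::::::
::::::::
::::::::
[2] ::::::::
::::::::
::::::::
:::^::::
:::ZZ:::
::::::::
::::::::
::::::::
::::::::
[3] ::::::::
::::::::
::::::::
:::Z>:::
:::ZZ:::
::::::::
::::::::
::::::::
::::::::
[4] ::::::::
::::::::
::::::::
:::ZZ:::
:::Zv:::
::::::::
::::::::
::::::::
::::::::
[5] ::::::::
::::::::
::::::::
:::ZZ:::
:::Z:>::
::::::::
::::::::
::::::::
::::::::
[6] ::::::::
::::::::
::::::::
:::ZZ:::
:::Z:Z::
:::::v::
::::::::
::::::::
::::::::
[7] ::::::::
::::::::
::::::::
:::ZZ:::
:::Z:Z::
::::<Z::
::::::::
::::::::
::::::::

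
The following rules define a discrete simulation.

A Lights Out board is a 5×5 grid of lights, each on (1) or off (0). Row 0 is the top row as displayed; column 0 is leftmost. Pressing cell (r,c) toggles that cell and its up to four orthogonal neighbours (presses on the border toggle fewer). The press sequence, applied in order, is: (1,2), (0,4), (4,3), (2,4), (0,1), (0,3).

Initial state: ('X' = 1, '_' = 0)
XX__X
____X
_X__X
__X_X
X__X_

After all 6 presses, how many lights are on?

12

[0] XX__X
____X
_X__X
__X_X
X__X_
[1] XXX_X
_XXXX
_XX_X
__X_X
X__X_
[2] XXXX_
_XXX_
_XX_X
__X_X
X__X_
[3] XXXX_
_XXX_
_XX_X
__XXX
X_X_X
[4] XXXX_
_XXXX
_XXX_
__XX_
X_X_X
[5] ___X_
__XXX
_XXX_
__XX_
X_X_X
[6] __X_X
__X_X
_XXX_
__XX_
X_X_X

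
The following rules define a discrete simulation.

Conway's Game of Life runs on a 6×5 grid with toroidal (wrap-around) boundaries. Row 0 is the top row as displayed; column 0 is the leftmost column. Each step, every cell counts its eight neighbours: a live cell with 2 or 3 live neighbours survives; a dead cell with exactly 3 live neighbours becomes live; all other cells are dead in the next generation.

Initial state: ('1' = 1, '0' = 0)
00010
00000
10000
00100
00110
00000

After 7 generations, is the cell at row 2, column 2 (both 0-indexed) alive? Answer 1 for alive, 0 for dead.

1

gen 0: 00010
00000
10000
00100
00110
00000
gen 1: 00000
00000
00000
01110
00110
00110
gen 2: 00000
00000
00100
01010
00001
00110
gen 3: 00000
00000
00100
00110
00001
00010
gen 4: 00000
00000
00110
00110
00101
00000
gen 5: 00000
00000
00110
01001
00100
00000
gen 6: 00000
00000
00110
01000
00000
00000
gen 7: 00000
00000
00100
00100
00000
00000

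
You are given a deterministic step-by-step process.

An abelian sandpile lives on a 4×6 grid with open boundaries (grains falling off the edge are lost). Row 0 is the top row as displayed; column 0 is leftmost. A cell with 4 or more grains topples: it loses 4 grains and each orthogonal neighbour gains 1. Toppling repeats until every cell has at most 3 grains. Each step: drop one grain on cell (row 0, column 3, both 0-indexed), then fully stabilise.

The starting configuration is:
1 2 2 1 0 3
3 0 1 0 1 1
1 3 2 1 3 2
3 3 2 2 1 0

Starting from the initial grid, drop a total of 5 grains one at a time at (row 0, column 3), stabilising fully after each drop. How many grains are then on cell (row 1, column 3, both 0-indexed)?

1

step 0: 1 2 2 1 0 3
3 0 1 0 1 1
1 3 2 1 3 2
3 3 2 2 1 0
step 1: 1 2 2 2 0 3
3 0 1 0 1 1
1 3 2 1 3 2
3 3 2 2 1 0
step 2: 1 2 2 3 0 3
3 0 1 0 1 1
1 3 2 1 3 2
3 3 2 2 1 0
step 3: 1 2 3 0 1 3
3 0 1 1 1 1
1 3 2 1 3 2
3 3 2 2 1 0
step 4: 1 2 3 1 1 3
3 0 1 1 1 1
1 3 2 1 3 2
3 3 2 2 1 0
step 5: 1 2 3 2 1 3
3 0 1 1 1 1
1 3 2 1 3 2
3 3 2 2 1 0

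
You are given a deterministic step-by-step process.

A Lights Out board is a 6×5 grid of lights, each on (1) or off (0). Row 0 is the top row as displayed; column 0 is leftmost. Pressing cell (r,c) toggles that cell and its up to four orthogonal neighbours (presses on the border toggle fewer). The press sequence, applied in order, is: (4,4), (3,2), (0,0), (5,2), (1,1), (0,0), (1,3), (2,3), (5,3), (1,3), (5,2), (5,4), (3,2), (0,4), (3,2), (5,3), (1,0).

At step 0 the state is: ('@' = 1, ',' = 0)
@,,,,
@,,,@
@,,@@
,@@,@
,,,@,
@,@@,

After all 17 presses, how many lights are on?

10

0) @,,,,
@,,,@
@,,@@
,@@,@
,,,@,
@,@@,
1) @,,,,
@,,,@
@,,@@
,@@,,
,,,,@
@,@@@
2) @,,,,
@,,,@
@,@@@
,,,@,
,,@,@
@,@@@
3) ,@,,,
,,,,@
@,@@@
,,,@,
,,@,@
@,@@@
4) ,@,,,
,,,,@
@,@@@
,,,@,
,,,,@
@@,,@
5) ,,,,,
@@@,@
@@@@@
,,,@,
,,,,@
@@,,@
6) @@,,,
,@@,@
@@@@@
,,,@,
,,,,@
@@,,@
7) @@,@,
,@,@,
@@@,@
,,,@,
,,,,@
@@,,@
8) @@,@,
,@,,,
@@,@,
,,,,,
,,,,@
@@,,@
9) @@,@,
,@,,,
@@,@,
,,,,,
,,,@@
@@@@,
10) @@,,,
,@@@@
@@,,,
,,,,,
,,,@@
@@@@,
11) @@,,,
,@@@@
@@,,,
,,,,,
,,@@@
@,,,,
12) @@,,,
,@@@@
@@,,,
,,,,,
,,@@,
@,,@@
13) @@,,,
,@@@@
@@@,,
,@@@,
,,,@,
@,,@@
14) @@,@@
,@@@,
@@@,,
,@@@,
,,,@,
@,,@@
15) @@,@@
,@@@,
@@,,,
,,,,,
,,@@,
@,,@@
16) @@,@@
,@@@,
@@,,,
,,,,,
,,@,,
@,@,,
17) ,@,@@
@,@@,
,@,,,
,,,,,
,,@,,
@,@,,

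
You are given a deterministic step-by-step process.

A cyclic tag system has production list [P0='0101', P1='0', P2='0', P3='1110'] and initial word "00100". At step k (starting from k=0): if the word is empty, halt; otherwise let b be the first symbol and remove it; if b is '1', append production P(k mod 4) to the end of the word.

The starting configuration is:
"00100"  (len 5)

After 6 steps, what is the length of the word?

t=0: "00100"  (len 5)
t=1: "0100"  (len 4)
t=2: "100"  (len 3)
t=3: "000"  (len 3)
t=4: "00"  (len 2)
t=5: "0"  (len 1)
t=6: (halted — word empty)

0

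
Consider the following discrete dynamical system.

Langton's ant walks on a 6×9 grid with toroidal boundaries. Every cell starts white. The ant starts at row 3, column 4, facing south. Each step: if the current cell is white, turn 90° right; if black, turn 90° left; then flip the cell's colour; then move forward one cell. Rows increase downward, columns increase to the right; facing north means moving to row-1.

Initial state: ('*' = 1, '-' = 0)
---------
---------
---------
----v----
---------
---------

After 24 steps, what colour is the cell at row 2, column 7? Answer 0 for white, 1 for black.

1

t=0: ---------
---------
---------
----v----
---------
---------
t=1: ---------
---------
---------
---<*----
---------
---------
t=2: ---------
---------
---^-----
---**----
---------
---------
t=3: ---------
---------
---*>----
---**----
---------
---------
t=4: ---------
---------
---**----
---*v----
---------
---------
t=5: ---------
---------
---**----
---*->---
---------
---------
t=6: ---------
---------
---**----
---*-*---
-----v---
---------
t=7: ---------
---------
---**----
---*-*---
----<*---
---------
t=8: ---------
---------
---**----
---*^*---
----**---
---------
t=9: ---------
---------
---**----
---**>---
----**---
---------
t=10: ---------
---------
---**^---
---**----
----**---
---------
t=11: ---------
---------
---***>--
---**----
----**---
---------
t=12: ---------
---------
---****--
---**-v--
----**---
---------
t=13: ---------
---------
---****--
---**<*--
----**---
---------
t=14: ---------
---------
---**^*--
---****--
----**---
---------
t=15: ---------
---------
---*<-*--
---****--
----**---
---------
t=16: ---------
---------
---*--*--
---*v**--
----**---
---------
t=17: ---------
---------
---*--*--
---*->*--
----**---
---------
t=18: ---------
---------
---*-^*--
---*--*--
----**---
---------
t=19: ---------
---------
---*-*>--
---*--*--
----**---
---------
t=20: ---------
------^--
---*-*---
---*--*--
----**---
---------
t=21: ---------
------*>-
---*-*---
---*--*--
----**---
---------
t=22: ---------
------**-
---*-*-v-
---*--*--
----**---
---------
t=23: ---------
------**-
---*-*<*-
---*--*--
----**---
---------
t=24: ---------
------^*-
---*-***-
---*--*--
----**---
---------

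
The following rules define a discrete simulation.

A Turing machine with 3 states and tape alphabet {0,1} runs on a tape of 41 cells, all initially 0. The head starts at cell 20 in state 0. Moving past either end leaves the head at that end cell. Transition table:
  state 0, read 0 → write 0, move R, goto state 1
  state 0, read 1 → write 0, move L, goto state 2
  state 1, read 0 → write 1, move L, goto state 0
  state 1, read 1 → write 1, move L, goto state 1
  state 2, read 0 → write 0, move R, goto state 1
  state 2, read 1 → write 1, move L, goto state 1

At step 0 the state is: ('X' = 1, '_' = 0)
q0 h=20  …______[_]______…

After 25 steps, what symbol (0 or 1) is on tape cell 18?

1

0) q0 h=20  …______[_]______…
1) q1 h=21  …______[_]______…
2) q0 h=20  …______[_]X_____…
3) q1 h=21  …______[X]______…
4) q1 h=20  …______[_]X_____…
5) q0 h=19  …______[_]XX____…
6) q1 h=20  …______[X]X_____…
7) q1 h=19  …______[_]XX____…
8) q0 h=18  …______[_]XXX___…
9) q1 h=19  …______[X]XX____…
10) q1 h=18  …______[_]XXX___…
11) q0 h=17  …______[_]XXXX__…
12) q1 h=18  …______[X]XXX___…
13) q1 h=17  …______[_]XXXX__…
14) q0 h=16  …______[_]XXXXX_…
15) q1 h=17  …______[X]XXXX__…
16) q1 h=16  …______[_]XXXXX_…
17) q0 h=15  …______[_]XXXXXX…
18) q1 h=16  …______[X]XXXXX_…
19) q1 h=15  …______[_]XXXXXX…
20) q0 h=14  …______[_]XXXXXX…
21) q1 h=15  …______[X]XXXXXX…
22) q1 h=14  …______[_]XXXXXX…
23) q0 h=13  …______[_]XXXXXX…
24) q1 h=14  …______[X]XXXXXX…
25) q1 h=13  …______[_]XXXXXX…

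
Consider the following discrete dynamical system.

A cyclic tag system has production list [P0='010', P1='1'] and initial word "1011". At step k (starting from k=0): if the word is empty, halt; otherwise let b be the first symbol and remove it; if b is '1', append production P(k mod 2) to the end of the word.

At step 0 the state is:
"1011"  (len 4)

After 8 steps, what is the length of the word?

step 0: "1011"  (len 4)
step 1: "011010"  (len 6)
step 2: "11010"  (len 5)
step 3: "1010010"  (len 7)
step 4: "0100101"  (len 7)
step 5: "100101"  (len 6)
step 6: "001011"  (len 6)
step 7: "01011"  (len 5)
step 8: "1011"  (len 4)

4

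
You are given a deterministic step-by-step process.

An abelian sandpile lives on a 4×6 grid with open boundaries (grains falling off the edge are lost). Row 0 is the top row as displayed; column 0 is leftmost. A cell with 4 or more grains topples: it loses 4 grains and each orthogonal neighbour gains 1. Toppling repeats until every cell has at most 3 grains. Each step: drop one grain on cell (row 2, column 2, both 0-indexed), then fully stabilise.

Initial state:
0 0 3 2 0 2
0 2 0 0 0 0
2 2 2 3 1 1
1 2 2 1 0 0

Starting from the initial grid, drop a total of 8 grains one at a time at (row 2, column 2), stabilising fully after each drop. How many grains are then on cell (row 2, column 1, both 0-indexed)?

[0] 0 0 3 2 0 2
0 2 0 0 0 0
2 2 2 3 1 1
1 2 2 1 0 0
[1] 0 0 3 2 0 2
0 2 0 0 0 0
2 2 3 3 1 1
1 2 2 1 0 0
[2] 0 0 3 2 0 2
0 2 1 1 0 0
2 3 1 0 2 1
1 2 3 2 0 0
[3] 0 0 3 2 0 2
0 2 1 1 0 0
2 3 2 0 2 1
1 2 3 2 0 0
[4] 0 0 3 2 0 2
0 2 1 1 0 0
2 3 3 0 2 1
1 2 3 2 0 0
[5] 0 0 3 2 0 2
0 3 2 1 0 0
3 1 2 1 2 1
2 0 1 3 0 0
[6] 0 0 3 2 0 2
0 3 2 1 0 0
3 1 3 1 2 1
2 0 1 3 0 0
[7] 0 0 3 2 0 2
0 3 3 1 0 0
3 2 0 2 2 1
2 0 2 3 0 0
[8] 0 0 3 2 0 2
0 3 3 1 0 0
3 2 1 2 2 1
2 0 2 3 0 0

2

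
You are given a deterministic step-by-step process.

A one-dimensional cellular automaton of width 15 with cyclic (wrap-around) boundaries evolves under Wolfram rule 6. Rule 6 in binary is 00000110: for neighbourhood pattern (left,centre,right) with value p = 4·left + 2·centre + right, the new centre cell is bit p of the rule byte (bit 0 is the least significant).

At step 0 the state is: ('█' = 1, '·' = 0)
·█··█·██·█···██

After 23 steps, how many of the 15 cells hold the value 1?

step 0: ·█··█·██·█···██
step 1: ·█·██····█··█··
step 2: ██······██·██··
step 3: ·······█······█
step 4: ······██·····██
step 5: ·····█······█··
step 6: ····██·····██··
step 7: ···█······█····
step 8: ··██·····██····
step 9: ·█······█······
step 10: ██·····██······
step 11: ······█·······█
step 12: ·····██······██
step 13: ····█·······█··
step 14: ···██······██··
step 15: ··█·······█····
step 16: ·██······██····
step 17: █·······█······
step 18: █······██·····█
step 19: ······█······█·
step 20: ·····██·····██·
step 21: ····█······█···
step 22: ···██·····██···
step 23: ··█······█·····

2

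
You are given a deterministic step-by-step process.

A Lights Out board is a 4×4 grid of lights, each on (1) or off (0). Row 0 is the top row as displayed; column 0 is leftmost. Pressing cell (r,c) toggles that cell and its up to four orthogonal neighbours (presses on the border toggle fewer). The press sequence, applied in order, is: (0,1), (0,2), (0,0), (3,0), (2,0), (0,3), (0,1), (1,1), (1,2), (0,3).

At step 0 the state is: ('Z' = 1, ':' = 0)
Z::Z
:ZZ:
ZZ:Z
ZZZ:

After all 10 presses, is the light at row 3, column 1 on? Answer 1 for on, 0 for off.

0

k=0  Z::Z
:ZZ:
ZZ:Z
ZZZ:
k=1  :ZZZ
::Z:
ZZ:Z
ZZZ:
k=2  ::::
::::
ZZ:Z
ZZZ:
k=3  ZZ::
Z:::
ZZ:Z
ZZZ:
k=4  ZZ::
Z:::
:Z:Z
::Z:
k=5  ZZ::
::::
Z::Z
Z:Z:
k=6  ZZZZ
:::Z
Z::Z
Z:Z:
k=7  :::Z
:Z:Z
Z::Z
Z:Z:
k=8  :Z:Z
Z:ZZ
ZZ:Z
Z:Z:
k=9  :ZZZ
ZZ::
ZZZZ
Z:Z:
k=10  :Z::
ZZ:Z
ZZZZ
Z:Z:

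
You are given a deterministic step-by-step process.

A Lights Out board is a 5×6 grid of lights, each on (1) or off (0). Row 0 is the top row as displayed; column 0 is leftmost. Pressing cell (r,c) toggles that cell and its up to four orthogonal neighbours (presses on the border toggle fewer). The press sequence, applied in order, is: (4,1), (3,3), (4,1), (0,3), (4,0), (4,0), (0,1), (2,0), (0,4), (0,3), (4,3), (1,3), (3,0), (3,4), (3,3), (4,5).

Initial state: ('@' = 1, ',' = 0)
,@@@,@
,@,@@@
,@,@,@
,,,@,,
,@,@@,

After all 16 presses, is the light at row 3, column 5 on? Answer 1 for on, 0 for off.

0

gen 0: ,@@@,@
,@,@@@
,@,@,@
,,,@,,
,@,@@,
gen 1: ,@@@,@
,@,@@@
,@,@,@
,@,@,,
@,@@@,
gen 2: ,@@@,@
,@,@@@
,@,,,@
,@@,@,
@,@,@,
gen 3: ,@@@,@
,@,@@@
,@,,,@
,,@,@,
,@,,@,
gen 4: ,@,,@@
,@,,@@
,@,,,@
,,@,@,
,@,,@,
gen 5: ,@,,@@
,@,,@@
,@,,,@
@,@,@,
@,,,@,
gen 6: ,@,,@@
,@,,@@
,@,,,@
,,@,@,
,@,,@,
gen 7: @,@,@@
,,,,@@
,@,,,@
,,@,@,
,@,,@,
gen 8: @,@,@@
@,,,@@
@,,,,@
@,@,@,
,@,,@,
gen 9: @,@@,,
@,,,,@
@,,,,@
@,@,@,
,@,,@,
gen 10: @,,,@,
@,,@,@
@,,,,@
@,@,@,
,@,,@,
gen 11: @,,,@,
@,,@,@
@,,,,@
@,@@@,
,@@@,,
gen 12: @,,@@,
@,@,@@
@,,@,@
@,@@@,
,@@@,,
gen 13: @,,@@,
@,@,@@
,,,@,@
,@@@@,
@@@@,,
gen 14: @,,@@,
@,@,@@
,,,@@@
,@@,,@
@@@@@,
gen 15: @,,@@,
@,@,@@
,,,,@@
,@,@@@
@@@,@,
gen 16: @,,@@,
@,@,@@
,,,,@@
,@,@@,
@@@,,@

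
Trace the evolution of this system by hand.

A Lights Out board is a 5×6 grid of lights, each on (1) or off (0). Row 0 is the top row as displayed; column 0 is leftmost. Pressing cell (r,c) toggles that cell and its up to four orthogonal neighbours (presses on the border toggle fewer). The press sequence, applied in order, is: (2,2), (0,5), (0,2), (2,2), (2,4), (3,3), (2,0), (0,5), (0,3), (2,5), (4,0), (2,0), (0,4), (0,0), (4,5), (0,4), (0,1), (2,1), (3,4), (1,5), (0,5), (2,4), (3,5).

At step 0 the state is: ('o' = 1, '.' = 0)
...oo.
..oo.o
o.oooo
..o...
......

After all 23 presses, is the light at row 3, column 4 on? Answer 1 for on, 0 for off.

1

0) ...oo.
..oo.o
o.oooo
..o...
......
1) ...oo.
...o.o
oo..oo
......
......
2) ...o.o
...o..
oo..oo
......
......
3) .oo..o
..oo..
oo..oo
......
......
4) .oo..o
...o..
o.oooo
..o...
......
5) .oo..o
...oo.
o.o...
..o.o.
......
6) .oo..o
...oo.
o.oo..
...o..
...o..
7) .oo..o
o..oo.
.ooo..
o..o..
...o..
8) .oo.o.
o..ooo
.ooo..
o..o..
...o..
9) .o.o..
o...oo
.ooo..
o..o..
...o..
10) .o.o..
o...o.
.ooooo
o..o.o
...o..
11) .o.o..
o...o.
.ooooo
...o.o
oo.o..
12) .o.o..
....o.
o.oooo
o..o.o
oo.o..
13) .o..oo
......
o.oooo
o..o.o
oo.o..
14) o...oo
o.....
o.oooo
o..o.o
oo.o..
15) o...oo
o.....
o.oooo
o..o..
oo.ooo
16) o..o..
o...o.
o.oooo
o..o..
oo.ooo
17) .ooo..
oo..o.
o.oooo
o..o..
oo.ooo
18) .ooo..
o...o.
.o.ooo
oo.o..
oo.ooo
19) .ooo..
o...o.
.o.o.o
oo..oo
oo.o.o
20) .ooo.o
o....o
.o.o..
oo..oo
oo.o.o
21) .oooo.
o.....
.o.o..
oo..oo
oo.o.o
22) .oooo.
o...o.
.o..oo
oo...o
oo.o.o
23) .oooo.
o...o.
.o..o.
oo..o.
oo.o..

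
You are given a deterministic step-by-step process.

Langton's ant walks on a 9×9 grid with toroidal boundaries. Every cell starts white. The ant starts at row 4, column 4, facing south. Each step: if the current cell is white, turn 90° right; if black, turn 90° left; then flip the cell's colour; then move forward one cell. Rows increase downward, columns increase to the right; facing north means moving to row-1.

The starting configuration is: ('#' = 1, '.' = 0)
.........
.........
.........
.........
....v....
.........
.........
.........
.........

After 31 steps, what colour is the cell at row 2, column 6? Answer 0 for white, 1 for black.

1

[0] .........
.........
.........
.........
....v....
.........
.........
.........
.........
[1] .........
.........
.........
.........
...<#....
.........
.........
.........
.........
[2] .........
.........
.........
...^.....
...##....
.........
.........
.........
.........
[3] .........
.........
.........
...#>....
...##....
.........
.........
.........
.........
[4] .........
.........
.........
...##....
...#v....
.........
.........
.........
.........
[5] .........
.........
.........
...##....
...#.>...
.........
.........
.........
.........
[6] .........
.........
.........
...##....
...#.#...
.....v...
.........
.........
.........
[7] .........
.........
.........
...##....
...#.#...
....<#...
.........
.........
.........
[8] .........
.........
.........
...##....
...#^#...
....##...
.........
.........
.........
[9] .........
.........
.........
...##....
...##>...
....##...
.........
.........
.........
[10] .........
.........
.........
...##^...
...##....
....##...
.........
.........
.........
[11] .........
.........
.........
...###>..
...##....
....##...
.........
.........
.........
[12] .........
.........
.........
...####..
...##.v..
....##...
.........
.........
.........
[13] .........
.........
.........
...####..
...##<#..
....##...
.........
.........
.........
[14] .........
.........
.........
...##^#..
...####..
....##...
.........
.........
.........
[15] .........
.........
.........
...#<.#..
...####..
....##...
.........
.........
.........
[16] .........
.........
.........
...#..#..
...#v##..
....##...
.........
.........
.........
[17] .........
.........
.........
...#..#..
...#.>#..
....##...
.........
.........
.........
[18] .........
.........
.........
...#.^#..
...#..#..
....##...
.........
.........
.........
[19] .........
.........
.........
...#.#>..
...#..#..
....##...
.........
.........
.........
[20] .........
.........
......^..
...#.#...
...#..#..
....##...
.........
.........
.........
[21] .........
.........
......#>.
...#.#...
...#..#..
....##...
.........
.........
.........
[22] .........
.........
......##.
...#.#.v.
...#..#..
....##...
.........
.........
.........
[23] .........
.........
......##.
...#.#<#.
...#..#..
....##...
.........
.........
.........
[24] .........
.........
......^#.
...#.###.
...#..#..
....##...
.........
.........
.........
[25] .........
.........
.....<.#.
...#.###.
...#..#..
....##...
.........
.........
.........
[26] .........
.....^...
.....#.#.
...#.###.
...#..#..
....##...
.........
.........
.........
[27] .........
.....#>..
.....#.#.
...#.###.
...#..#..
....##...
.........
.........
.........
[28] .........
.....##..
.....#v#.
...#.###.
...#..#..
....##...
.........
.........
.........
[29] .........
.....##..
.....<##.
...#.###.
...#..#..
....##...
.........
.........
.........
[30] .........
.....##..
......##.
...#.v##.
...#..#..
....##...
.........
.........
.........
[31] .........
.....##..
......##.
...#..>#.
...#..#..
....##...
.........
.........
.........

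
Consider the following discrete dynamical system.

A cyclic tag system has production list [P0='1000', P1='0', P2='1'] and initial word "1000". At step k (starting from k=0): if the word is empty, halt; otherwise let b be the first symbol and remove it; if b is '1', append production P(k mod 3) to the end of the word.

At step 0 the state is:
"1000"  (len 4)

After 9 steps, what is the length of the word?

t=0: "1000"  (len 4)
t=1: "0001000"  (len 7)
t=2: "001000"  (len 6)
t=3: "01000"  (len 5)
t=4: "1000"  (len 4)
t=5: "0000"  (len 4)
t=6: "000"  (len 3)
t=7: "00"  (len 2)
t=8: "0"  (len 1)
t=9: (halted — word empty)

0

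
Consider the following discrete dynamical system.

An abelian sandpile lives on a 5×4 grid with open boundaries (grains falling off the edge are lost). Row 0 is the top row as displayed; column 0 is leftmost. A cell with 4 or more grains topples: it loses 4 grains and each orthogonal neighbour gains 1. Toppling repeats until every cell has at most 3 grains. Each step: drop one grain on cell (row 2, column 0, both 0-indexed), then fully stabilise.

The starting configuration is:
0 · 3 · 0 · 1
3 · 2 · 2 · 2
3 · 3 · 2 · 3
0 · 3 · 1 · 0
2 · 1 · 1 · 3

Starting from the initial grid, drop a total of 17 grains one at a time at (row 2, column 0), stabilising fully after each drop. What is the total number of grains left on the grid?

40

step 0: 0 · 3 · 0 · 1
3 · 2 · 2 · 2
3 · 3 · 2 · 3
0 · 3 · 1 · 0
2 · 1 · 1 · 3
step 1: 2 · 0 · 1 · 1
1 · 1 · 3 · 2
2 · 2 · 3 · 3
2 · 0 · 2 · 0
2 · 2 · 1 · 3
step 2: 2 · 0 · 1 · 1
1 · 1 · 3 · 2
3 · 2 · 3 · 3
2 · 0 · 2 · 0
2 · 2 · 1 · 3
step 3: 2 · 0 · 1 · 1
2 · 1 · 3 · 2
0 · 3 · 3 · 3
3 · 0 · 2 · 0
2 · 2 · 1 · 3
step 4: 2 · 0 · 1 · 1
2 · 1 · 3 · 2
1 · 3 · 3 · 3
3 · 0 · 2 · 0
2 · 2 · 1 · 3
step 5: 2 · 0 · 1 · 1
2 · 1 · 3 · 2
2 · 3 · 3 · 3
3 · 0 · 2 · 0
2 · 2 · 1 · 3
step 6: 2 · 0 · 1 · 1
2 · 1 · 3 · 2
3 · 3 · 3 · 3
3 · 0 · 2 · 0
2 · 2 · 1 · 3
step 7: 2 · 0 · 2 · 2
3 · 3 · 1 · 0
2 · 1 · 2 · 1
0 · 2 · 3 · 1
3 · 2 · 1 · 3
step 8: 2 · 0 · 2 · 2
3 · 3 · 1 · 0
3 · 1 · 2 · 1
0 · 2 · 3 · 1
3 · 2 · 1 · 3
step 9: 3 · 1 · 2 · 2
1 · 0 · 2 · 0
1 · 3 · 2 · 1
1 · 2 · 3 · 1
3 · 2 · 1 · 3
step 10: 3 · 1 · 2 · 2
1 · 0 · 2 · 0
2 · 3 · 2 · 1
1 · 2 · 3 · 1
3 · 2 · 1 · 3
step 11: 3 · 1 · 2 · 2
1 · 0 · 2 · 0
3 · 3 · 2 · 1
1 · 2 · 3 · 1
3 · 2 · 1 · 3
step 12: 3 · 1 · 2 · 2
2 · 1 · 2 · 0
1 · 0 · 3 · 1
2 · 3 · 3 · 1
3 · 2 · 1 · 3
step 13: 3 · 1 · 2 · 2
2 · 1 · 2 · 0
2 · 0 · 3 · 1
2 · 3 · 3 · 1
3 · 2 · 1 · 3
step 14: 3 · 1 · 2 · 2
2 · 1 · 2 · 0
3 · 0 · 3 · 1
2 · 3 · 3 · 1
3 · 2 · 1 · 3
step 15: 3 · 1 · 2 · 2
3 · 1 · 2 · 0
0 · 1 · 3 · 1
3 · 3 · 3 · 1
3 · 2 · 1 · 3
step 16: 3 · 1 · 2 · 2
3 · 1 · 2 · 0
1 · 1 · 3 · 1
3 · 3 · 3 · 1
3 · 2 · 1 · 3
step 17: 3 · 1 · 2 · 2
3 · 1 · 2 · 0
2 · 1 · 3 · 1
3 · 3 · 3 · 1
3 · 2 · 1 · 3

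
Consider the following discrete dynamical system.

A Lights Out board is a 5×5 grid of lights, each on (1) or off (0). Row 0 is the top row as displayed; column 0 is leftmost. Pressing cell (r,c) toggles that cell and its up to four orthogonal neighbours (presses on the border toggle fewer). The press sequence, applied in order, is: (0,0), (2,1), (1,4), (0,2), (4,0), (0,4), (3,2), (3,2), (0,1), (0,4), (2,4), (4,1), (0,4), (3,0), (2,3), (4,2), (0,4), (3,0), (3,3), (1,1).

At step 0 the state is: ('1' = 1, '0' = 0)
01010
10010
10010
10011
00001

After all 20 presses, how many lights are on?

gen 0: 01010
10010
10010
10011
00001
gen 1: 10010
00010
10010
10011
00001
gen 2: 10010
01010
01110
11011
00001
gen 3: 10011
01001
01111
11011
00001
gen 4: 11101
01101
01111
11011
00001
gen 5: 11101
01101
01111
01011
11001
gen 6: 11110
01100
01111
01011
11001
gen 7: 11110
01100
01011
00101
11101
gen 8: 11110
01100
01111
01011
11001
gen 9: 00010
00100
01111
01011
11001
gen 10: 00001
00101
01111
01011
11001
gen 11: 00001
00100
01100
01010
11001
gen 12: 00001
00100
01100
00010
00101
gen 13: 00010
00101
01100
00010
00101
gen 14: 00010
00101
11100
11010
10101
gen 15: 00010
00111
11011
11000
10101
gen 16: 00010
00111
11011
11100
11011
gen 17: 00001
00110
11011
11100
11011
gen 18: 00001
00110
01011
00100
01011
gen 19: 00001
00110
01001
00011
01001
gen 20: 01001
11010
00001
00011
01001

10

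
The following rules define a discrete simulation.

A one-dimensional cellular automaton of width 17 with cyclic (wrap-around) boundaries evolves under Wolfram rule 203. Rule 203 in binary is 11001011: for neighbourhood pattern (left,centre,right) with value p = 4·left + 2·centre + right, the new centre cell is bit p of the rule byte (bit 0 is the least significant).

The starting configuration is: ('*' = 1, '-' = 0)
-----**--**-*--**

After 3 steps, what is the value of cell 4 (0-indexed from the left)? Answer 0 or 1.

gen 0: -----**--**-*--**
gen 1: -******-***---***
gen 2: -******-***-*****
gen 3: -******-***-*****

1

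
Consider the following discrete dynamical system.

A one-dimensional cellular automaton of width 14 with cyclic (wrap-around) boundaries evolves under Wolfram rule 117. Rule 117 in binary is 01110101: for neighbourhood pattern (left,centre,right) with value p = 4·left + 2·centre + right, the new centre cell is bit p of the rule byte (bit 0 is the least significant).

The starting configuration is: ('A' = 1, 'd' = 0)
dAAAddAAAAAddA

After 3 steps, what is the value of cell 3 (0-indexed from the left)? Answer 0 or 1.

0

gen 0: dAAAddAAAAAddA
gen 1: AddAAdddddAAdA
gen 2: AAddAAAAAddAAd
gen 3: dAAdddddAAddAA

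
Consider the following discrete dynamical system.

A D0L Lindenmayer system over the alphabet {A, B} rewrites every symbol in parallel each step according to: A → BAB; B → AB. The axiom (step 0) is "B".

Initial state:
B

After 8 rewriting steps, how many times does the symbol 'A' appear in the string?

[0] B
[1] AB
[2] BABAB
[3] ABBABABBABAB
[4] BABABABBABABBABABABBABABBABAB
[5] ABBABABBABABBABABABBABABBABABABBABABBABABBABABABBABABBABABABBABABBABAB
[6] BABABABBABABBABABABBABABBABABABBABABBABABBABABABBABABBABAB…BABABABBABABBABABABBABABBABABBABABABBABABBABABABBABABBABAB  (len 169)
[7] ABBABABBABABBABABABBABABBABABABBABABBABABBABABABBABABBABAB…BABABABBABABBABABABBABABBABABBABABABBABABBABABABBABABBABAB  (len 408)
[8] BABABABBABABBABABABBABABBABABABBABABBABABBABABABBABABBABAB…BABABABBABABBABABABBABABBABABBABABABBABABBABABABBABABBABAB  (len 985)

408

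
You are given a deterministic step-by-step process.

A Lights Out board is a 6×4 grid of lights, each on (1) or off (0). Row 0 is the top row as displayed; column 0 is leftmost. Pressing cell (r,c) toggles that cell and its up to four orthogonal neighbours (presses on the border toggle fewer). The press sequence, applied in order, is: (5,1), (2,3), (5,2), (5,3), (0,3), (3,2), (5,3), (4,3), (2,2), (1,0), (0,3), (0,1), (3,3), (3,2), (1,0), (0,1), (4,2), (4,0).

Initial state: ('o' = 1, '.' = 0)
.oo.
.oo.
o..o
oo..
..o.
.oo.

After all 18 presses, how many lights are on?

step 0: .oo.
.oo.
o..o
oo..
..o.
.oo.
step 1: .oo.
.oo.
o..o
oo..
.oo.
o...
step 2: .oo.
.ooo
o.o.
oo.o
.oo.
o...
step 3: .oo.
.ooo
o.o.
oo.o
.o..
oooo
step 4: .oo.
.ooo
o.o.
oo.o
.o.o
oo..
step 5: .o.o
.oo.
o.o.
oo.o
.o.o
oo..
step 6: .o.o
.oo.
o...
o.o.
.ooo
oo..
step 7: .o.o
.oo.
o...
o.o.
.oo.
oooo
step 8: .o.o
.oo.
o...
o.oo
.o.o
ooo.
step 9: .o.o
.o..
oooo
o..o
.o.o
ooo.
step 10: oo.o
o...
.ooo
o..o
.o.o
ooo.
step 11: ooo.
o..o
.ooo
o..o
.o.o
ooo.
step 12: ....
oo.o
.ooo
o..o
.o.o
ooo.
step 13: ....
oo.o
.oo.
o.o.
.o..
ooo.
step 14: ....
oo.o
.o..
oo.o
.oo.
ooo.
step 15: o...
...o
oo..
oo.o
.oo.
ooo.
step 16: .oo.
.o.o
oo..
oo.o
.oo.
ooo.
step 17: .oo.
.o.o
oo..
oooo
...o
oo..
step 18: .oo.
.o.o
oo..
.ooo
oo.o
.o..

13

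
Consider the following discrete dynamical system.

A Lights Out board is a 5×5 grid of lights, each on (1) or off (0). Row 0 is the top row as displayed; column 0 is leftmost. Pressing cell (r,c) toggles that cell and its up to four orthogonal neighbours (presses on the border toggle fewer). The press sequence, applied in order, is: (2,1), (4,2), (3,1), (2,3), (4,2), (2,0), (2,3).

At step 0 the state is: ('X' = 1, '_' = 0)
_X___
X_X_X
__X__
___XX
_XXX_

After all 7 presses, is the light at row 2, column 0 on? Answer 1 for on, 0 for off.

t=0: _X___
X_X_X
__X__
___XX
_XXX_
t=1: _X___
XXX_X
XX___
_X_XX
_XXX_
t=2: _X___
XXX_X
XX___
_XXXX
_____
t=3: _X___
XXX_X
X____
X__XX
_X___
t=4: _X___
XXXXX
X_XXX
X___X
_X___
t=5: _X___
XXXXX
X_XXX
X_X_X
__XX_
t=6: _X___
_XXXX
_XXXX
__X_X
__XX_
t=7: _X___
_XX_X
_X___
__XXX
__XX_

0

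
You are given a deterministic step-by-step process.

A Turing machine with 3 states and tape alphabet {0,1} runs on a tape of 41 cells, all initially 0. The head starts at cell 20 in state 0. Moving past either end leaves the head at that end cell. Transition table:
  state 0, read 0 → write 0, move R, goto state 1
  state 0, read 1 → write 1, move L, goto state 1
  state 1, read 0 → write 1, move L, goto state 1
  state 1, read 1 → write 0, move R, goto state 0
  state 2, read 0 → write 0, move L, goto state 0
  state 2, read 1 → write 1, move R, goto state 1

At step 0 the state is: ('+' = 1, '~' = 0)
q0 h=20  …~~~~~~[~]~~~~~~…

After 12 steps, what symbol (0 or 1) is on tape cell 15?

1

[0] q0 h=20  …~~~~~~[~]~~~~~~…
[1] q1 h=21  …~~~~~~[~]~~~~~~…
[2] q1 h=20  …~~~~~~[~]+~~~~~…
[3] q1 h=19  …~~~~~~[~]++~~~~…
[4] q1 h=18  …~~~~~~[~]+++~~~…
[5] q1 h=17  …~~~~~~[~]++++~~…
[6] q1 h=16  …~~~~~~[~]+++++~…
[7] q1 h=15  …~~~~~~[~]++++++…
[8] q1 h=14  …~~~~~~[~]++++++…
[9] q1 h=13  …~~~~~~[~]++++++…
[10] q1 h=12  …~~~~~~[~]++++++…
[11] q1 h=11  …~~~~~~[~]++++++…
[12] q1 h=10  …~~~~~~[~]++++++…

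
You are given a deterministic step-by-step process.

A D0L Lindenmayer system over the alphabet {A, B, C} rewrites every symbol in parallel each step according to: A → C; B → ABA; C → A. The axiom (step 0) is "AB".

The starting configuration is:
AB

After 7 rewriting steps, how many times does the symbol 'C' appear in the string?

gen 0: AB
gen 1: CABA
gen 2: ACABAC
gen 3: CACABACA
gen 4: ACACABACAC
gen 5: CACACABACACA
gen 6: ACACACABACACAC
gen 7: CACACACABACACACA

7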